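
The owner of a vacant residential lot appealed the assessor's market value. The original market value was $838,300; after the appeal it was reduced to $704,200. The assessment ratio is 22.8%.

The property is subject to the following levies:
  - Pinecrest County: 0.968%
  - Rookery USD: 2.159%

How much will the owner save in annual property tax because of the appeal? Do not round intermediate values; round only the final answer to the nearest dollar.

$956

Old assessed value = $838,300 × 0.228 = $191,132.4
New assessed value = $704,200 × 0.228 = $160,557.6
Combined rate = 0.00968 + 0.02159 = 0.03127
Old tax = $191,132.4 × 0.03127 = $5,976.710148
New tax = $160,557.6 × 0.03127 = $5,020.636152
Reduction = $5,976.710148 − $5,020.636152 = $956.073996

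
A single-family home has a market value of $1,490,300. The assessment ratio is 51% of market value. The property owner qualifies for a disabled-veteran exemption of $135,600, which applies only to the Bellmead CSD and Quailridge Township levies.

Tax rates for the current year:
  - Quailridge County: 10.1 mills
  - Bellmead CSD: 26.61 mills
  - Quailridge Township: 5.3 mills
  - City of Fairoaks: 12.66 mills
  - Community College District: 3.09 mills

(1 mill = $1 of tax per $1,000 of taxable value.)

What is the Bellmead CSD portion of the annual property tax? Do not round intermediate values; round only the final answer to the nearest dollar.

Assessed value = $1,490,300 × 0.51 = $760,053
Bellmead CSD taxable value = $760,053 − $135,600 = $624,453
Bellmead CSD levy = $624,453 × 0.02661 = $16,616.69433

$16,617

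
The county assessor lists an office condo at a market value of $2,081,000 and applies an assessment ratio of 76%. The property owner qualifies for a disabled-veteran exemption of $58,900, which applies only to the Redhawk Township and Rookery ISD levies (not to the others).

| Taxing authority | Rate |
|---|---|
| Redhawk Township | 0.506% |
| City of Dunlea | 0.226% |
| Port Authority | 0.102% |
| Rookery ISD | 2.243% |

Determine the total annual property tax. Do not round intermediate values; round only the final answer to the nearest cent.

$47,045.44

Assessed value = $2,081,000 × 0.76 = $1,581,560
Redhawk Township: ($1,581,560 − $58,900) × 0.00506 = $1,522,660 × 0.00506 = $7,704.6596
City of Dunlea: $1,581,560 × 0.00226 = $3,574.3256
Port Authority: $1,581,560 × 0.00102 = $1,613.1912
Rookery ISD: ($1,581,560 − $58,900) × 0.02243 = $1,522,660 × 0.02243 = $34,153.2638
Total = $47,045.4402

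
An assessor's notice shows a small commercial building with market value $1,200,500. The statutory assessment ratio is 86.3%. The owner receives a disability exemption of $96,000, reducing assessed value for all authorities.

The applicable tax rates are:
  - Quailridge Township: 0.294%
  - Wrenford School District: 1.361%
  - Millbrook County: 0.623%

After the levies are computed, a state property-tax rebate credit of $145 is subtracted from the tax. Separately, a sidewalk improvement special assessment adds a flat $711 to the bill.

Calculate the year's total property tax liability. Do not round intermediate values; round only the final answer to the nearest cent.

$21,979.92

Assessed value = $1,200,500 × 0.863 = $1,036,031.5
Taxable value = $1,036,031.5 − $96,000 = $940,031.5
Quailridge Township: $940,031.5 × 0.00294 = $2,763.69261
Wrenford School District: $940,031.5 × 0.01361 = $12,793.828715
Millbrook County: $940,031.5 × 0.00623 = $5,856.396245
Levies subtotal = $21,413.91757
After credit = $21,413.91757 − $145 = $21,268.91757
Total = $21,268.91757 + $711 = $21,979.91757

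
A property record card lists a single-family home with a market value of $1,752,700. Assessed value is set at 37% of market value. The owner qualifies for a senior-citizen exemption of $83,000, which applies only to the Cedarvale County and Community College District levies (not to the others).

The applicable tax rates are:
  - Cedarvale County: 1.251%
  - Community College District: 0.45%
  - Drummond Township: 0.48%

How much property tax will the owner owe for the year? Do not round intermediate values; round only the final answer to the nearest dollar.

$12,732

Assessed value = $1,752,700 × 0.37 = $648,499
Cedarvale County: ($648,499 − $83,000) × 0.01251 = $565,499 × 0.01251 = $7,074.39249
Community College District: ($648,499 − $83,000) × 0.0045 = $565,499 × 0.0045 = $2,544.7455
Drummond Township: $648,499 × 0.0048 = $3,112.7952
Total = $12,731.93319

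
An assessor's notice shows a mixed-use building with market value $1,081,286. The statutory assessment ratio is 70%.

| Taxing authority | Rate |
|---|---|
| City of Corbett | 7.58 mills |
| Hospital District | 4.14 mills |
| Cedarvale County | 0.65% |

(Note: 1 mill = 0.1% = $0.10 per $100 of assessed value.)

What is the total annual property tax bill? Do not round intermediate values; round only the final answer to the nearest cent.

Assessed value = $1,081,286 × 0.7 = $756,900.2
City of Corbett: $756,900.2 × 0.00758 = $5,737.303516
Hospital District: $756,900.2 × 0.00414 = $3,133.566828
Cedarvale County: $756,900.2 × 0.0065 = $4,919.8513
Total = $13,790.721644

$13,790.72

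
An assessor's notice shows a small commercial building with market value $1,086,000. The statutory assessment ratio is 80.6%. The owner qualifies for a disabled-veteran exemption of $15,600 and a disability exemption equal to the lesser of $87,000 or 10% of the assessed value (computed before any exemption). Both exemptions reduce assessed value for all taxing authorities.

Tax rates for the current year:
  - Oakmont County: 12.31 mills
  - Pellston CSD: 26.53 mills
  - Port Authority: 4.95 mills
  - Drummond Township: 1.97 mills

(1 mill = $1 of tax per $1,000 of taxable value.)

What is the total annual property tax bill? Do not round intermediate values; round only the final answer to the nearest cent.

$35,359.48

Assessed value = $1,086,000 × 0.806 = $875,316
Disability exemption = min($87,000, 10% × $875,316) = min($87,000, $87,531.6) = $87,000 (dollar cap binds)
Taxable value = $875,316 − $15,600 − $87,000 = $772,716
Oakmont County: $772,716 × 0.01231 = $9,512.13396
Pellston CSD: $772,716 × 0.02653 = $20,500.15548
Port Authority: $772,716 × 0.00495 = $3,824.9442
Drummond Township: $772,716 × 0.00197 = $1,522.25052
Total = $35,359.48416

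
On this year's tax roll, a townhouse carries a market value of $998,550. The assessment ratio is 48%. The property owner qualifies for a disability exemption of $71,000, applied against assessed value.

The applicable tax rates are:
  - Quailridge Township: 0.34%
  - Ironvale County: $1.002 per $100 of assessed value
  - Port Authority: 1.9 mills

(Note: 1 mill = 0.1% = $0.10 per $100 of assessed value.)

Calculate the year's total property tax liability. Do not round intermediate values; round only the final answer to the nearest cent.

$6,255.22

Assessed value = $998,550 × 0.48 = $479,304
Taxable value = $479,304 − $71,000 = $408,304
Quailridge Township: $408,304 × 0.0034 = $1,388.2336
Ironvale County: $408,304 × 0.01002 = $4,091.20608
Port Authority: $408,304 × 0.0019 = $775.7776
Total = $6,255.21728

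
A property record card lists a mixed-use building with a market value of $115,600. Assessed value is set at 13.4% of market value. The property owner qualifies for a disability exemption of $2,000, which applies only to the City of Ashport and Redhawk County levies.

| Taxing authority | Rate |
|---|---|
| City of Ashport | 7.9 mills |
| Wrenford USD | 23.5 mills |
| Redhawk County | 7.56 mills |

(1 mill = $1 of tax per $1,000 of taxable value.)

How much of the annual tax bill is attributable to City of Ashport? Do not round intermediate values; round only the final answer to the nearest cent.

$106.57

Assessed value = $115,600 × 0.134 = $15,490.4
City of Ashport taxable value = $15,490.4 − $2,000 = $13,490.4
City of Ashport levy = $13,490.4 × 0.0079 = $106.57416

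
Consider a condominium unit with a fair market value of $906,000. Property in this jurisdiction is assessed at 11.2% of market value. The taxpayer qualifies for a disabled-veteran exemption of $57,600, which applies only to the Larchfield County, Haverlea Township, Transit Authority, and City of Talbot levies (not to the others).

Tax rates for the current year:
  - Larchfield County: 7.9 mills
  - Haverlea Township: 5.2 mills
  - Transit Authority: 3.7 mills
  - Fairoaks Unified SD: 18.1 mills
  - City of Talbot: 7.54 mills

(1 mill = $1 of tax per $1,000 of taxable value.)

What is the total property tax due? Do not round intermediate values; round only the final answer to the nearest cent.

Assessed value = $906,000 × 0.112 = $101,472
Larchfield County: ($101,472 − $57,600) × 0.0079 = $43,872 × 0.0079 = $346.5888
Haverlea Township: ($101,472 − $57,600) × 0.0052 = $43,872 × 0.0052 = $228.1344
Transit Authority: ($101,472 − $57,600) × 0.0037 = $43,872 × 0.0037 = $162.3264
Fairoaks Unified SD: $101,472 × 0.0181 = $1,836.6432
City of Talbot: ($101,472 − $57,600) × 0.00754 = $43,872 × 0.00754 = $330.79488
Total = $2,904.48768

$2,904.49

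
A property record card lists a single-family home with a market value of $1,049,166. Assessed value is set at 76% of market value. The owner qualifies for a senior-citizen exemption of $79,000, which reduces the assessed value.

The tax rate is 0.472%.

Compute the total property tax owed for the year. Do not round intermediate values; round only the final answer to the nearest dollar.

Assessed value = $1,049,166 × 0.76 = $797,366.16
Taxable value = $797,366.16 − $79,000 = $718,366.16
Tax = $718,366.16 × 0.00472 = $3,390.6882752

$3,391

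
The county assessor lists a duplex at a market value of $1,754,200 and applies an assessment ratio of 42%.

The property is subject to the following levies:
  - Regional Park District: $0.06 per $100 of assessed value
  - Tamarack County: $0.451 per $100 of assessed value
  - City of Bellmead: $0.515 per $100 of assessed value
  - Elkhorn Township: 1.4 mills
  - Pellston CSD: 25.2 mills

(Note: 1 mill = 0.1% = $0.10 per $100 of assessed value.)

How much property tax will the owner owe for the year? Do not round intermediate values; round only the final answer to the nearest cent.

Assessed value = $1,754,200 × 0.42 = $736,764
Regional Park District: $736,764 × 0.0006 = $442.0584
Tamarack County: $736,764 × 0.00451 = $3,322.80564
City of Bellmead: $736,764 × 0.00515 = $3,794.3346
Elkhorn Township: $736,764 × 0.0014 = $1,031.4696
Pellston CSD: $736,764 × 0.0252 = $18,566.4528
Total = $27,157.12104

$27,157.12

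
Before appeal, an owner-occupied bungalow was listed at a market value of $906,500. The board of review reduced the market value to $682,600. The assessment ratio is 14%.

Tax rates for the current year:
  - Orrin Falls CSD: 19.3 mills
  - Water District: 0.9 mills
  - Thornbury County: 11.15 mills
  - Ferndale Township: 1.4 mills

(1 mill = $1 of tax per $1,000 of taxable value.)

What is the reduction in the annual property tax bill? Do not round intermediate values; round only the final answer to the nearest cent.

$1,026.58

Old assessed value = $906,500 × 0.14 = $126,910
New assessed value = $682,600 × 0.14 = $95,564
Combined rate = 0.0193 + 0.0009 + 0.01115 + 0.0014 = 0.03275
Old tax = $126,910 × 0.03275 = $4,156.3025
New tax = $95,564 × 0.03275 = $3,129.721
Reduction = $4,156.3025 − $3,129.721 = $1,026.5815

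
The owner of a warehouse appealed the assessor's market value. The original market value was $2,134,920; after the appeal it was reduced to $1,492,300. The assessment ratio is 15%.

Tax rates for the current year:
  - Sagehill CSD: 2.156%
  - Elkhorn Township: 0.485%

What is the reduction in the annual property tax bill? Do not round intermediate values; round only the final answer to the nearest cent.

Old assessed value = $2,134,920 × 0.15 = $320,238
New assessed value = $1,492,300 × 0.15 = $223,845
Combined rate = 0.02156 + 0.00485 = 0.02641
Old tax = $320,238 × 0.02641 = $8,457.48558
New tax = $223,845 × 0.02641 = $5,911.74645
Reduction = $8,457.48558 − $5,911.74645 = $2,545.73913

$2,545.74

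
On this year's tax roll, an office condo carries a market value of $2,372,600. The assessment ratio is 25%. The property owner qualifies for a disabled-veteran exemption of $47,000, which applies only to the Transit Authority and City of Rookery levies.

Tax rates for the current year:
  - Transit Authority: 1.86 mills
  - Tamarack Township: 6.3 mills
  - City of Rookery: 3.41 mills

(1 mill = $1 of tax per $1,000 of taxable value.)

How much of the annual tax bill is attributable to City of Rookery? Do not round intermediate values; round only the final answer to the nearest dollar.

Assessed value = $2,372,600 × 0.25 = $593,150
City of Rookery taxable value = $593,150 − $47,000 = $546,150
City of Rookery levy = $546,150 × 0.00341 = $1,862.3715

$1,862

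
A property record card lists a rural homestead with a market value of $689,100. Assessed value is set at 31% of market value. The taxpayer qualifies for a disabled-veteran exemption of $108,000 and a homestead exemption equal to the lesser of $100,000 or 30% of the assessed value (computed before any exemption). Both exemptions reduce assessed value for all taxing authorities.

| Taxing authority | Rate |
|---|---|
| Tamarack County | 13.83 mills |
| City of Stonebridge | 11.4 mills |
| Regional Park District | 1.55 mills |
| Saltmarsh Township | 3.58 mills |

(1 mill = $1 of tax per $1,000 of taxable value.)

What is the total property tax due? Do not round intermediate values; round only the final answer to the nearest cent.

Assessed value = $689,100 × 0.31 = $213,621
Homestead exemption = min($100,000, 30% × $213,621) = min($100,000, $64,086.3) = $64,086.3 (percentage binds)
Taxable value = $213,621 − $108,000 − $64,086.3 = $41,534.7
Tamarack County: $41,534.7 × 0.01383 = $574.424901
City of Stonebridge: $41,534.7 × 0.0114 = $473.49558
Regional Park District: $41,534.7 × 0.00155 = $64.378785
Saltmarsh Township: $41,534.7 × 0.00358 = $148.694226
Total = $1,260.993492

$1,260.99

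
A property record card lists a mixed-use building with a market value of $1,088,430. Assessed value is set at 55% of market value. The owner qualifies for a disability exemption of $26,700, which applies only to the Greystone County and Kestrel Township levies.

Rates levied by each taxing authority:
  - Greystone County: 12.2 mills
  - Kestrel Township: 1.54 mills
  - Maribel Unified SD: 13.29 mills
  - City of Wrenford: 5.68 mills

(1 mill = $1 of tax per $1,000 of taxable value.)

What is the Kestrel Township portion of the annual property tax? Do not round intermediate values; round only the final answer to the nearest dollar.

$881

Assessed value = $1,088,430 × 0.55 = $598,636.5
Kestrel Township taxable value = $598,636.5 − $26,700 = $571,936.5
Kestrel Township levy = $571,936.5 × 0.00154 = $880.78221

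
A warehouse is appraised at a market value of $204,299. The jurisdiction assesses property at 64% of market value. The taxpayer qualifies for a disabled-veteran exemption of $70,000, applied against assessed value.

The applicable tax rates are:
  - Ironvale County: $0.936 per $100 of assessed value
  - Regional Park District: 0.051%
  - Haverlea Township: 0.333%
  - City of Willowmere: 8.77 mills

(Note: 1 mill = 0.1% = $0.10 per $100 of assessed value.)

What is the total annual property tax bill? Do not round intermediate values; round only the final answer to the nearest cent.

Assessed value = $204,299 × 0.64 = $130,751.36
Taxable value = $130,751.36 − $70,000 = $60,751.36
Ironvale County: $60,751.36 × 0.00936 = $568.6327296
Regional Park District: $60,751.36 × 0.00051 = $30.9831936
Haverlea Township: $60,751.36 × 0.00333 = $202.3020288
City of Willowmere: $60,751.36 × 0.00877 = $532.7894272
Total = $1,334.7073792

$1,334.71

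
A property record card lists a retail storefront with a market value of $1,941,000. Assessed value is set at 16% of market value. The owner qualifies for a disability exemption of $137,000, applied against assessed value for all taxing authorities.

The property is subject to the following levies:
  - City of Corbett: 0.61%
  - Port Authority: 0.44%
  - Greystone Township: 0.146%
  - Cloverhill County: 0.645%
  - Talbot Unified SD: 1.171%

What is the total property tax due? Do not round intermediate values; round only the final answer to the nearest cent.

$5,227.63

Assessed value = $1,941,000 × 0.16 = $310,560
Taxable value = $310,560 − $137,000 = $173,560
City of Corbett: $173,560 × 0.0061 = $1,058.716
Port Authority: $173,560 × 0.0044 = $763.664
Greystone Township: $173,560 × 0.00146 = $253.3976
Cloverhill County: $173,560 × 0.00645 = $1,119.462
Talbot Unified SD: $173,560 × 0.01171 = $2,032.3876
Total = $1,058.716 + $763.664 + $253.3976 + $1,119.462 + $2,032.3876 = $5,227.6272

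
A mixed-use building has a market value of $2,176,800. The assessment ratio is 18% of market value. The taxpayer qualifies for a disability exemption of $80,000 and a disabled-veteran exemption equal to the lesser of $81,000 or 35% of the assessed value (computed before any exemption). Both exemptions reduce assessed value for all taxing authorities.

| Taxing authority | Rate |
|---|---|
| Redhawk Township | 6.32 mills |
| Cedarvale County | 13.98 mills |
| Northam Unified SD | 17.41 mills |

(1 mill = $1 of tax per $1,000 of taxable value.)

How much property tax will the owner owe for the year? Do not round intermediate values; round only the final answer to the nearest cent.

Assessed value = $2,176,800 × 0.18 = $391,824
Disabled-veteran exemption = min($81,000, 35% × $391,824) = min($81,000, $137,138.4) = $81,000 (dollar cap binds)
Taxable value = $391,824 − $80,000 − $81,000 = $230,824
Redhawk Township: $230,824 × 0.00632 = $1,458.80768
Cedarvale County: $230,824 × 0.01398 = $3,226.91952
Northam Unified SD: $230,824 × 0.01741 = $4,018.64584
Total = $8,704.37304

$8,704.37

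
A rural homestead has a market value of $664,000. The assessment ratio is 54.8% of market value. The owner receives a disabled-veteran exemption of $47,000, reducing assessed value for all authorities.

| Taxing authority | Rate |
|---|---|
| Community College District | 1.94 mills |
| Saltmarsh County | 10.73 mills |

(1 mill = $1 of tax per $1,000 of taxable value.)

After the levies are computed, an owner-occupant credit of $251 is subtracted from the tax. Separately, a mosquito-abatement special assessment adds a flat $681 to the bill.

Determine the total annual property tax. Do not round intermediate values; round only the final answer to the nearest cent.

$4,444.77

Assessed value = $664,000 × 0.548 = $363,872
Taxable value = $363,872 − $47,000 = $316,872
Community College District: $316,872 × 0.00194 = $614.73168
Saltmarsh County: $316,872 × 0.01073 = $3,400.03656
Levies subtotal = $4,014.76824
After credit = $4,014.76824 − $251 = $3,763.76824
Total = $3,763.76824 + $681 = $4,444.76824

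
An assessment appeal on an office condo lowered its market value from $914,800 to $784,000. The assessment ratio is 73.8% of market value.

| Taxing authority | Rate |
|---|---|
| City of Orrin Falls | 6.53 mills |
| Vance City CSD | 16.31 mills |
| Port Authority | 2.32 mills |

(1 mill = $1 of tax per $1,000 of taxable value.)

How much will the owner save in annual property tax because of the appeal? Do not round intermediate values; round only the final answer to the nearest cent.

Old assessed value = $914,800 × 0.738 = $675,122.4
New assessed value = $784,000 × 0.738 = $578,592
Combined rate = 0.00653 + 0.01631 + 0.00232 = 0.02516
Old tax = $675,122.4 × 0.02516 = $16,986.079584
New tax = $578,592 × 0.02516 = $14,557.37472
Reduction = $16,986.079584 − $14,557.37472 = $2,428.704864

$2,428.70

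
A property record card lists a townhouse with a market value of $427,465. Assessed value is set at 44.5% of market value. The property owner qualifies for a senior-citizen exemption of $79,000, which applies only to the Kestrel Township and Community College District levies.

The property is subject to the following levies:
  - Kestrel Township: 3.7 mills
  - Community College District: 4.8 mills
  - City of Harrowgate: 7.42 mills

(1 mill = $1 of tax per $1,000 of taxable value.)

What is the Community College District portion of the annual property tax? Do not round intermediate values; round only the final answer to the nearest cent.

Assessed value = $427,465 × 0.445 = $190,221.925
Community College District taxable value = $190,221.925 − $79,000 = $111,221.925
Community College District levy = $111,221.925 × 0.0048 = $533.86524

$533.87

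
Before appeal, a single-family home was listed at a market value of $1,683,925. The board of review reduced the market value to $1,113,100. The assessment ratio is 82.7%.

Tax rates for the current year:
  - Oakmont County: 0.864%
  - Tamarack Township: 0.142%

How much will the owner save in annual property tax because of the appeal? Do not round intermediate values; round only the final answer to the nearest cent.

$4,749.05

Old assessed value = $1,683,925 × 0.827 = $1,392,605.975
New assessed value = $1,113,100 × 0.827 = $920,533.7
Combined rate = 0.00864 + 0.00142 = 0.01006
Old tax = $1,392,605.975 × 0.01006 = $14,009.6161085
New tax = $920,533.7 × 0.01006 = $9,260.569022
Reduction = $14,009.6161085 − $9,260.569022 = $4,749.0470865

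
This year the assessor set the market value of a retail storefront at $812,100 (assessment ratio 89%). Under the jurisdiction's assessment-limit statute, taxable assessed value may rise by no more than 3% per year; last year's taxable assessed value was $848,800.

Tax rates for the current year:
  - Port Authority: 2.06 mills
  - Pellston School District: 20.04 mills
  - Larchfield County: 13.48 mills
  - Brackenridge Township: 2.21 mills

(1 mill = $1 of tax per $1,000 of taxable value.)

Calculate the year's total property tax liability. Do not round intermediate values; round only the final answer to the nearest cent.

$27,313.44

Uncapped assessed value = $812,100 × 0.89 = $722,769
Cap limit = $848,800 × 1.03 = $874,264
Taxable assessed value = min($722,769, $874,264) = $722,769 (cap does not bind)
Port Authority: $722,769 × 0.00206 = $1,488.90414
Pellston School District: $722,769 × 0.02004 = $14,484.29076
Larchfield County: $722,769 × 0.01348 = $9,742.92612
Brackenridge Township: $722,769 × 0.00221 = $1,597.31949
Total = $27,313.44051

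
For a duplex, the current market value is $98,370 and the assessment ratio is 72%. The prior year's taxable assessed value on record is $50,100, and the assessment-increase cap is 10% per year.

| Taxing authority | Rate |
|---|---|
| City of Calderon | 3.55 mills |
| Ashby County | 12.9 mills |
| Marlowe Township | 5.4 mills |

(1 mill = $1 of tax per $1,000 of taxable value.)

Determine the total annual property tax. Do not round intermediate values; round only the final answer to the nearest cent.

Uncapped assessed value = $98,370 × 0.72 = $70,826.4
Cap limit = $50,100 × 1.1 = $55,110
Taxable assessed value = min($70,826.4, $55,110) = $55,110 (cap binds)
City of Calderon: $55,110 × 0.00355 = $195.6405
Ashby County: $55,110 × 0.0129 = $710.919
Marlowe Township: $55,110 × 0.0054 = $297.594
Total = $1,204.1535

$1,204.15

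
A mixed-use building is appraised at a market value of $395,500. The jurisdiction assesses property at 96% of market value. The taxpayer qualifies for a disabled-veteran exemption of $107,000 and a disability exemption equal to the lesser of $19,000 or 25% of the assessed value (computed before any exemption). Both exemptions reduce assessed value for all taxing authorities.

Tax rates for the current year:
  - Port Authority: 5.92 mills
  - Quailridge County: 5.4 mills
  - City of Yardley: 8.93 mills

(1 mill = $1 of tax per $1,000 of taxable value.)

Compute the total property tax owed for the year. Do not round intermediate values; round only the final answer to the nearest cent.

$5,137.02

Assessed value = $395,500 × 0.96 = $379,680
Disability exemption = min($19,000, 25% × $379,680) = min($19,000, $94,920) = $19,000 (dollar cap binds)
Taxable value = $379,680 − $107,000 − $19,000 = $253,680
Port Authority: $253,680 × 0.00592 = $1,501.7856
Quailridge County: $253,680 × 0.0054 = $1,369.872
City of Yardley: $253,680 × 0.00893 = $2,265.3624
Total = $5,137.02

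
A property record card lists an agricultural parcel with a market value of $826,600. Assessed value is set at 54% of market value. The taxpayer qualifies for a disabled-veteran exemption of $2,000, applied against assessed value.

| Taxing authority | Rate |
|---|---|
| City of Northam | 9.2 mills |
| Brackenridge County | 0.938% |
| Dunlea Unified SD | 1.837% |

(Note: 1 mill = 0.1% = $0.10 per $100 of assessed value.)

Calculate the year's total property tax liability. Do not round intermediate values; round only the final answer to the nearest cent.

Assessed value = $826,600 × 0.54 = $446,364
Taxable value = $446,364 − $2,000 = $444,364
City of Northam: $444,364 × 0.0092 = $4,088.1488
Brackenridge County: $444,364 × 0.00938 = $4,168.13432
Dunlea Unified SD: $444,364 × 0.01837 = $8,162.96668
Total = $16,419.2498

$16,419.25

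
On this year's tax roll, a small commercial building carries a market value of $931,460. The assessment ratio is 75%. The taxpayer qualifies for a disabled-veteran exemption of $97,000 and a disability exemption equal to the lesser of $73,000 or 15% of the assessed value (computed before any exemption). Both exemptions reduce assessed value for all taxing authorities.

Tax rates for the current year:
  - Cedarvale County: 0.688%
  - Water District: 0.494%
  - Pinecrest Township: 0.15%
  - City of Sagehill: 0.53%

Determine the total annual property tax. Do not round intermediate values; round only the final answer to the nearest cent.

$9,842.44

Assessed value = $931,460 × 0.75 = $698,595
Disability exemption = min($73,000, 15% × $698,595) = min($73,000, $104,789.25) = $73,000 (dollar cap binds)
Taxable value = $698,595 − $97,000 − $73,000 = $528,595
Cedarvale County: $528,595 × 0.00688 = $3,636.7336
Water District: $528,595 × 0.00494 = $2,611.2593
Pinecrest Township: $528,595 × 0.0015 = $792.8925
City of Sagehill: $528,595 × 0.0053 = $2,801.5535
Total = $9,842.4389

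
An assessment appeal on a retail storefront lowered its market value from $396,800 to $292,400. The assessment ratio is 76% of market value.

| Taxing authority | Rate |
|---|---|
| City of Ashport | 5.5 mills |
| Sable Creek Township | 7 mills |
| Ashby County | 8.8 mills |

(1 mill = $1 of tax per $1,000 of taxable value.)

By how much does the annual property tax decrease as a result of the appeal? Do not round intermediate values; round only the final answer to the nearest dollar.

$1,690

Old assessed value = $396,800 × 0.76 = $301,568
New assessed value = $292,400 × 0.76 = $222,224
Combined rate = 0.0055 + 0.007 + 0.0088 = 0.0213
Old tax = $301,568 × 0.0213 = $6,423.3984
New tax = $222,224 × 0.0213 = $4,733.3712
Reduction = $6,423.3984 − $4,733.3712 = $1,690.0272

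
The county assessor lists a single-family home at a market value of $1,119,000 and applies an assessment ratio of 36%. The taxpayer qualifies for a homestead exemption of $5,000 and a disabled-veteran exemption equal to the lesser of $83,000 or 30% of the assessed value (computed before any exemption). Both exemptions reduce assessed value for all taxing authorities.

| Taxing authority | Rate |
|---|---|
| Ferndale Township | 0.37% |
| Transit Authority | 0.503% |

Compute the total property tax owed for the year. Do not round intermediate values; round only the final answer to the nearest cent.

$2,748.55

Assessed value = $1,119,000 × 0.36 = $402,840
Disabled-veteran exemption = min($83,000, 30% × $402,840) = min($83,000, $120,852) = $83,000 (dollar cap binds)
Taxable value = $402,840 − $5,000 − $83,000 = $314,840
Ferndale Township: $314,840 × 0.0037 = $1,164.908
Transit Authority: $314,840 × 0.00503 = $1,583.6452
Total = $2,748.5532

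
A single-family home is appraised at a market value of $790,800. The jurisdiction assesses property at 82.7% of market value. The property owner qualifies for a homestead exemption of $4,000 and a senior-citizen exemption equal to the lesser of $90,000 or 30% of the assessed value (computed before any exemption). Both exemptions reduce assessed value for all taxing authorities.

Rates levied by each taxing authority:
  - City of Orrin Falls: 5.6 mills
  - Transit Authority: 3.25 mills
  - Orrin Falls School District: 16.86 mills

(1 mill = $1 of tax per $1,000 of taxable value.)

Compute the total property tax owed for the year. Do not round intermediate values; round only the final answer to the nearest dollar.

Assessed value = $790,800 × 0.827 = $653,991.6
Senior-citizen exemption = min($90,000, 30% × $653,991.6) = min($90,000, $196,197.48) = $90,000 (dollar cap binds)
Taxable value = $653,991.6 − $4,000 − $90,000 = $559,991.6
City of Orrin Falls: $559,991.6 × 0.0056 = $3,135.95296
Transit Authority: $559,991.6 × 0.00325 = $1,819.9727
Orrin Falls School District: $559,991.6 × 0.01686 = $9,441.458376
Total = $14,397.384036

$14,397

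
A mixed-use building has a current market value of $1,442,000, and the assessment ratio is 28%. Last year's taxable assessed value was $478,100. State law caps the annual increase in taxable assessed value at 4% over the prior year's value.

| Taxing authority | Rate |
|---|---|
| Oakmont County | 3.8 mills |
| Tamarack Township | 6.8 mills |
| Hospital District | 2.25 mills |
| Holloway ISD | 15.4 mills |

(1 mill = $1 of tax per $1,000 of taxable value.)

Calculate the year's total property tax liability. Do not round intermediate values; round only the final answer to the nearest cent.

$11,406.22

Uncapped assessed value = $1,442,000 × 0.28 = $403,760
Cap limit = $478,100 × 1.04 = $497,224
Taxable assessed value = min($403,760, $497,224) = $403,760 (cap does not bind)
Oakmont County: $403,760 × 0.0038 = $1,534.288
Tamarack Township: $403,760 × 0.0068 = $2,745.568
Hospital District: $403,760 × 0.00225 = $908.46
Holloway ISD: $403,760 × 0.0154 = $6,217.904
Total = $11,406.22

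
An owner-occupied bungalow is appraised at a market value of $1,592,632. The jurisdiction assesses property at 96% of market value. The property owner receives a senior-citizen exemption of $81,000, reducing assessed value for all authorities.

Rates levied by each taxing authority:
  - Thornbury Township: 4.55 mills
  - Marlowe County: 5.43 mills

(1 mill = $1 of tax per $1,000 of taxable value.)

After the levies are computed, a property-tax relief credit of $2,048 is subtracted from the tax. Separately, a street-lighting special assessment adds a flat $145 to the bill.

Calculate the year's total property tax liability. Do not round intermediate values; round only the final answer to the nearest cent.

$12,547.31

Assessed value = $1,592,632 × 0.96 = $1,528,926.72
Taxable value = $1,528,926.72 − $81,000 = $1,447,926.72
Thornbury Township: $1,447,926.72 × 0.00455 = $6,588.066576
Marlowe County: $1,447,926.72 × 0.00543 = $7,862.2420896
Levies subtotal = $14,450.3086656
After credit = $14,450.3086656 − $2,048 = $12,402.3086656
Total = $12,402.3086656 + $145 = $12,547.3086656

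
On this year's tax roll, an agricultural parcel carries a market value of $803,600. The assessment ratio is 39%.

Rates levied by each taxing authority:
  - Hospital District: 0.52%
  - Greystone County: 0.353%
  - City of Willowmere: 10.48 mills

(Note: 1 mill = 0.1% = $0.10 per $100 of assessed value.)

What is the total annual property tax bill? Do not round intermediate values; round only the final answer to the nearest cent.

Assessed value = $803,600 × 0.39 = $313,404
Hospital District: $313,404 × 0.0052 = $1,629.7008
Greystone County: $313,404 × 0.00353 = $1,106.31612
City of Willowmere: $313,404 × 0.01048 = $3,284.47392
Total = $6,020.49084

$6,020.49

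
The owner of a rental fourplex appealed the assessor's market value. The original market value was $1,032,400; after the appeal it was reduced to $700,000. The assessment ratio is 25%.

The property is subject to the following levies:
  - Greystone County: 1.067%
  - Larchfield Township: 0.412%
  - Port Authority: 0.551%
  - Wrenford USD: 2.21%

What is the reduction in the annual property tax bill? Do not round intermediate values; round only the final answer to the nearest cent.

Old assessed value = $1,032,400 × 0.25 = $258,100
New assessed value = $700,000 × 0.25 = $175,000
Combined rate = 0.01067 + 0.00412 + 0.00551 + 0.0221 = 0.0424
Old tax = $258,100 × 0.0424 = $10,943.44
New tax = $175,000 × 0.0424 = $7,420
Reduction = $10,943.44 − $7,420 = $3,523.44

$3,523.44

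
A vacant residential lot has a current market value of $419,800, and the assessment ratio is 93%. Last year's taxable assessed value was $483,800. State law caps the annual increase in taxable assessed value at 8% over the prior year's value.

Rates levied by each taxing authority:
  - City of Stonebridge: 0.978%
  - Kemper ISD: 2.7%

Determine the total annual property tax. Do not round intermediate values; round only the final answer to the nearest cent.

$14,359.43

Uncapped assessed value = $419,800 × 0.93 = $390,414
Cap limit = $483,800 × 1.08 = $522,504
Taxable assessed value = min($390,414, $522,504) = $390,414 (cap does not bind)
City of Stonebridge: $390,414 × 0.00978 = $3,818.24892
Kemper ISD: $390,414 × 0.027 = $10,541.178
Total = $14,359.42692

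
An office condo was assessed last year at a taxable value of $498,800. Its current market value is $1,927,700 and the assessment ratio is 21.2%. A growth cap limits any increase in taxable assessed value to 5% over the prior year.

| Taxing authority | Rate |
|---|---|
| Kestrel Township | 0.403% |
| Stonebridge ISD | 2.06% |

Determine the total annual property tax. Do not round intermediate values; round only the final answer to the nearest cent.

Uncapped assessed value = $1,927,700 × 0.212 = $408,672.4
Cap limit = $498,800 × 1.05 = $523,740
Taxable assessed value = min($408,672.4, $523,740) = $408,672.4 (cap does not bind)
Kestrel Township: $408,672.4 × 0.00403 = $1,646.949772
Stonebridge ISD: $408,672.4 × 0.0206 = $8,418.65144
Total = $10,065.601212

$10,065.60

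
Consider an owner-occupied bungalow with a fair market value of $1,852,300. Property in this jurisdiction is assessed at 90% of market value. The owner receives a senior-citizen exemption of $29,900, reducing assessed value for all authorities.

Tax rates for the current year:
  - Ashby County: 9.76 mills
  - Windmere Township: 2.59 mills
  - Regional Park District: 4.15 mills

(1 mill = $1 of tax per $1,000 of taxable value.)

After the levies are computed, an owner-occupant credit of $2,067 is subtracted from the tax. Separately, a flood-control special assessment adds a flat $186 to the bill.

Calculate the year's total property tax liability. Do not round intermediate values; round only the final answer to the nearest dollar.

Assessed value = $1,852,300 × 0.9 = $1,667,070
Taxable value = $1,667,070 − $29,900 = $1,637,170
Ashby County: $1,637,170 × 0.00976 = $15,978.7792
Windmere Township: $1,637,170 × 0.00259 = $4,240.2703
Regional Park District: $1,637,170 × 0.00415 = $6,794.2555
Levies subtotal = $27,013.305
After credit = $27,013.305 − $2,067 = $24,946.305
Total = $24,946.305 + $186 = $25,132.305

$25,132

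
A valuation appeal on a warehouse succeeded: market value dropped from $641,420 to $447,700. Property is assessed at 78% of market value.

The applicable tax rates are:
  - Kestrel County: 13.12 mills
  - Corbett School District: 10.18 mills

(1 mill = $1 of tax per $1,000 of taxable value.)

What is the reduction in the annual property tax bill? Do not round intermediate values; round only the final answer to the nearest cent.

$3,520.67

Old assessed value = $641,420 × 0.78 = $500,307.6
New assessed value = $447,700 × 0.78 = $349,206
Combined rate = 0.01312 + 0.01018 = 0.0233
Old tax = $500,307.6 × 0.0233 = $11,657.16708
New tax = $349,206 × 0.0233 = $8,136.4998
Reduction = $11,657.16708 − $8,136.4998 = $3,520.66728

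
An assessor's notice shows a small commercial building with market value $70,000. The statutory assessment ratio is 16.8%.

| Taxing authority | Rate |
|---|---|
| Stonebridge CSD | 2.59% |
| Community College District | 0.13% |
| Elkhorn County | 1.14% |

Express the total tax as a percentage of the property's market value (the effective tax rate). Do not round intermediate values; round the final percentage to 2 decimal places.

0.65%

Assessed value = $70,000 × 0.168 = $11,760
Stonebridge CSD: $11,760 × 0.0259 = $304.584
Community College District: $11,760 × 0.0013 = $15.288
Elkhorn County: $11,760 × 0.0114 = $134.064
Total tax = $453.936
Effective rate = $453.936 ÷ $70,000 = 0.65% of market value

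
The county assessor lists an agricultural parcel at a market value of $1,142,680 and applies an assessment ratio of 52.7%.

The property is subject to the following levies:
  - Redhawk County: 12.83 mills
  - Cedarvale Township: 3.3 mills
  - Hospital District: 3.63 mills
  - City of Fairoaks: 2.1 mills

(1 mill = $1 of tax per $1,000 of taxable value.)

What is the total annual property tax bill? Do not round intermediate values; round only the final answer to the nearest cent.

Assessed value = $1,142,680 × 0.527 = $602,192.36
Redhawk County: $602,192.36 × 0.01283 = $7,726.1279788
Cedarvale Township: $602,192.36 × 0.0033 = $1,987.234788
Hospital District: $602,192.36 × 0.00363 = $2,185.9582668
City of Fairoaks: $602,192.36 × 0.0021 = $1,264.603956
Total = $7,726.1279788 + $1,987.234788 + $2,185.9582668 + $1,264.603956 = $13,163.9249896

$13,163.92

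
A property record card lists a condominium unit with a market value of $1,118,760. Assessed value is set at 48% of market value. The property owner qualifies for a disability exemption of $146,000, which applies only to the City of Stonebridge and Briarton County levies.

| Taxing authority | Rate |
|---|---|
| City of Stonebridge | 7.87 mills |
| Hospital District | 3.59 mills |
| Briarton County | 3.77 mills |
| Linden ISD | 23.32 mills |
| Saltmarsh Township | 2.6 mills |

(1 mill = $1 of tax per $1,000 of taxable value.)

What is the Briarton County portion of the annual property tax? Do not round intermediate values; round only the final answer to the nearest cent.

$1,474.09

Assessed value = $1,118,760 × 0.48 = $537,004.8
Briarton County taxable value = $537,004.8 − $146,000 = $391,004.8
Briarton County levy = $391,004.8 × 0.00377 = $1,474.088096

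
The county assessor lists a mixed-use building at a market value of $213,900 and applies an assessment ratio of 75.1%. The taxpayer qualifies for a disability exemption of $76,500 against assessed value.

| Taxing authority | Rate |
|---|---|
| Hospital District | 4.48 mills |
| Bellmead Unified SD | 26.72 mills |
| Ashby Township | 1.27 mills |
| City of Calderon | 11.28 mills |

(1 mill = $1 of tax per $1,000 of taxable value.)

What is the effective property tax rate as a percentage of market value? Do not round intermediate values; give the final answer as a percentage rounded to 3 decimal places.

1.721%

Assessed value = $213,900 × 0.751 = $160,638.9
Taxable value = $160,638.9 − $76,500 = $84,138.9
Hospital District: $84,138.9 × 0.00448 = $376.942272
Bellmead Unified SD: $84,138.9 × 0.02672 = $2,248.191408
Ashby Township: $84,138.9 × 0.00127 = $106.856403
City of Calderon: $84,138.9 × 0.01128 = $949.086792
Total tax = $3,681.076875
Effective rate = $3,681.076875 ÷ $213,900 = 1.721% of market value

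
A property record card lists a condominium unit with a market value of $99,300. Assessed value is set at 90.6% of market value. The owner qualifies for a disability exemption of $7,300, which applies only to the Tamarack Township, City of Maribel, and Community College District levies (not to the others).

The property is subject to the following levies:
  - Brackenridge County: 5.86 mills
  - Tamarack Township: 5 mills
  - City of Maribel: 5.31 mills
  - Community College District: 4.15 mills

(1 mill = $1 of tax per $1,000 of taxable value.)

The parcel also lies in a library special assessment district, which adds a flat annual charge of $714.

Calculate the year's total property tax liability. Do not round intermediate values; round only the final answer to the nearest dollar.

$2,437

Assessed value = $99,300 × 0.906 = $89,965.8
Brackenridge County: $89,965.8 × 0.00586 = $527.199588
Tamarack Township: ($89,965.8 − $7,300) × 0.005 = $82,665.8 × 0.005 = $413.329
City of Maribel: ($89,965.8 − $7,300) × 0.00531 = $82,665.8 × 0.00531 = $438.955398
Community College District: ($89,965.8 − $7,300) × 0.00415 = $82,665.8 × 0.00415 = $343.06307
Levies subtotal = $1,722.547056
Total = $1,722.547056 + $714 = $2,436.547056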